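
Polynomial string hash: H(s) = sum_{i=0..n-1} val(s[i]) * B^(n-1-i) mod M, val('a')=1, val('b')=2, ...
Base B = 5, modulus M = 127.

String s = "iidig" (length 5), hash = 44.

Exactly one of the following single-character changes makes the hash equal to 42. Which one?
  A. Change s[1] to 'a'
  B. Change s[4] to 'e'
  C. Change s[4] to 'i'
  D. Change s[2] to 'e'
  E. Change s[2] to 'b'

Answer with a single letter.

Answer: B

Derivation:
Option A: s[1]='i'->'a', delta=(1-9)*5^3 mod 127 = 16, hash=44+16 mod 127 = 60
Option B: s[4]='g'->'e', delta=(5-7)*5^0 mod 127 = 125, hash=44+125 mod 127 = 42 <-- target
Option C: s[4]='g'->'i', delta=(9-7)*5^0 mod 127 = 2, hash=44+2 mod 127 = 46
Option D: s[2]='d'->'e', delta=(5-4)*5^2 mod 127 = 25, hash=44+25 mod 127 = 69
Option E: s[2]='d'->'b', delta=(2-4)*5^2 mod 127 = 77, hash=44+77 mod 127 = 121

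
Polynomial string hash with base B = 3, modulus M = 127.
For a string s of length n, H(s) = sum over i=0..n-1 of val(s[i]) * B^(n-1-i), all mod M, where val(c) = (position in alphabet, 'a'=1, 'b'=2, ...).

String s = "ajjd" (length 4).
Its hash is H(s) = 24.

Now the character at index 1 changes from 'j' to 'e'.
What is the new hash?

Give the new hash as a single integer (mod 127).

val('j') = 10, val('e') = 5
Position k = 1, exponent = n-1-k = 2
B^2 mod M = 3^2 mod 127 = 9
Delta = (5 - 10) * 9 mod 127 = 82
New hash = (24 + 82) mod 127 = 106

Answer: 106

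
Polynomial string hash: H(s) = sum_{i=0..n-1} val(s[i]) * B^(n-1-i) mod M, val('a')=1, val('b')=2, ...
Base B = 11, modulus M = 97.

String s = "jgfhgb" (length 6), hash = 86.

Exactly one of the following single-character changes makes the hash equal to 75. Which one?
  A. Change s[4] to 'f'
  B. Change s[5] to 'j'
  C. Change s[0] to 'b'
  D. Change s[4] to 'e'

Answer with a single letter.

Answer: A

Derivation:
Option A: s[4]='g'->'f', delta=(6-7)*11^1 mod 97 = 86, hash=86+86 mod 97 = 75 <-- target
Option B: s[5]='b'->'j', delta=(10-2)*11^0 mod 97 = 8, hash=86+8 mod 97 = 94
Option C: s[0]='j'->'b', delta=(2-10)*11^5 mod 97 = 43, hash=86+43 mod 97 = 32
Option D: s[4]='g'->'e', delta=(5-7)*11^1 mod 97 = 75, hash=86+75 mod 97 = 64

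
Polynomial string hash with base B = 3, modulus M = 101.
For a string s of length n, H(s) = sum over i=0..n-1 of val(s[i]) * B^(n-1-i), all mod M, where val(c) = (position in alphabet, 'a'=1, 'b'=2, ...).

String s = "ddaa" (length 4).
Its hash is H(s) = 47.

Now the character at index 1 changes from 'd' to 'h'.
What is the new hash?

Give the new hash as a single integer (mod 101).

Answer: 83

Derivation:
val('d') = 4, val('h') = 8
Position k = 1, exponent = n-1-k = 2
B^2 mod M = 3^2 mod 101 = 9
Delta = (8 - 4) * 9 mod 101 = 36
New hash = (47 + 36) mod 101 = 83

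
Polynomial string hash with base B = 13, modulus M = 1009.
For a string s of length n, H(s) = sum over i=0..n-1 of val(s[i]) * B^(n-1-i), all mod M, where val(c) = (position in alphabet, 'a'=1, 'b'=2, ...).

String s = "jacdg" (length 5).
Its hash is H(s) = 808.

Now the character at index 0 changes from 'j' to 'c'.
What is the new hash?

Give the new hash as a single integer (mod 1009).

Answer: 663

Derivation:
val('j') = 10, val('c') = 3
Position k = 0, exponent = n-1-k = 4
B^4 mod M = 13^4 mod 1009 = 309
Delta = (3 - 10) * 309 mod 1009 = 864
New hash = (808 + 864) mod 1009 = 663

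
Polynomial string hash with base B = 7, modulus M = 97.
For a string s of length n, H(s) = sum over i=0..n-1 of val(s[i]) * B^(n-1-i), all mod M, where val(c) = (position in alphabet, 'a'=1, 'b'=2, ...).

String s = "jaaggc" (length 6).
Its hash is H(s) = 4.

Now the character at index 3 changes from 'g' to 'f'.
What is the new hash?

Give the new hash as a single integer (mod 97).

Answer: 52

Derivation:
val('g') = 7, val('f') = 6
Position k = 3, exponent = n-1-k = 2
B^2 mod M = 7^2 mod 97 = 49
Delta = (6 - 7) * 49 mod 97 = 48
New hash = (4 + 48) mod 97 = 52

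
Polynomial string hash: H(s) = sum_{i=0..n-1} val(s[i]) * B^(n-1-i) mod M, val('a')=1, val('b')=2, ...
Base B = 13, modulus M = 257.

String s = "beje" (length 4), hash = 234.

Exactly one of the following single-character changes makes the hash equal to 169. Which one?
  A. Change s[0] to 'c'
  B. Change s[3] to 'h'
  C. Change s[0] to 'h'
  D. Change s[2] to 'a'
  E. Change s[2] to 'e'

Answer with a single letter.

Answer: E

Derivation:
Option A: s[0]='b'->'c', delta=(3-2)*13^3 mod 257 = 141, hash=234+141 mod 257 = 118
Option B: s[3]='e'->'h', delta=(8-5)*13^0 mod 257 = 3, hash=234+3 mod 257 = 237
Option C: s[0]='b'->'h', delta=(8-2)*13^3 mod 257 = 75, hash=234+75 mod 257 = 52
Option D: s[2]='j'->'a', delta=(1-10)*13^1 mod 257 = 140, hash=234+140 mod 257 = 117
Option E: s[2]='j'->'e', delta=(5-10)*13^1 mod 257 = 192, hash=234+192 mod 257 = 169 <-- target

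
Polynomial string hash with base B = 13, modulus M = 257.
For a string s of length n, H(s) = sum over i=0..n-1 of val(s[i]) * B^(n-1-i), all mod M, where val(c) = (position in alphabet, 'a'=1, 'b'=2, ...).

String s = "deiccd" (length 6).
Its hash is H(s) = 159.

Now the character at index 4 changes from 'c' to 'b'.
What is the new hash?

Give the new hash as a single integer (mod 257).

Answer: 146

Derivation:
val('c') = 3, val('b') = 2
Position k = 4, exponent = n-1-k = 1
B^1 mod M = 13^1 mod 257 = 13
Delta = (2 - 3) * 13 mod 257 = 244
New hash = (159 + 244) mod 257 = 146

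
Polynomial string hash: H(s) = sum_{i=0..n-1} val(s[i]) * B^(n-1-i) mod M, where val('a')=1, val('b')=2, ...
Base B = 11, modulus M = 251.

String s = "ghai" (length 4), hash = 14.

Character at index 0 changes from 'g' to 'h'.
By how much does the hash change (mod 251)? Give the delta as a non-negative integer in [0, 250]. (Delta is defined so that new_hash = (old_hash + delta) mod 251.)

Answer: 76

Derivation:
Delta formula: (val(new) - val(old)) * B^(n-1-k) mod M
  val('h') - val('g') = 8 - 7 = 1
  B^(n-1-k) = 11^3 mod 251 = 76
  Delta = 1 * 76 mod 251 = 76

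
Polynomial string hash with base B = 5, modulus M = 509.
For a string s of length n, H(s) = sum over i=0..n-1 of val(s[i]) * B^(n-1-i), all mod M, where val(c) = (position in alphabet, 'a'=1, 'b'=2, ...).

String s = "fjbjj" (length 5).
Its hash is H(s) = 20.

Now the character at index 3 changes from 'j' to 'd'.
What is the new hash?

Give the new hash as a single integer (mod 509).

val('j') = 10, val('d') = 4
Position k = 3, exponent = n-1-k = 1
B^1 mod M = 5^1 mod 509 = 5
Delta = (4 - 10) * 5 mod 509 = 479
New hash = (20 + 479) mod 509 = 499

Answer: 499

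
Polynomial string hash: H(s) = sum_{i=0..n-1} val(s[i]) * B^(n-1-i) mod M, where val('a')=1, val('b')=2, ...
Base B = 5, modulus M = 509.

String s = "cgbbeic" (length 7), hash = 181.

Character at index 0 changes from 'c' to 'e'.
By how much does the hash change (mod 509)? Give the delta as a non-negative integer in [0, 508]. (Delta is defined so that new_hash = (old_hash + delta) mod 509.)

Delta formula: (val(new) - val(old)) * B^(n-1-k) mod M
  val('e') - val('c') = 5 - 3 = 2
  B^(n-1-k) = 5^6 mod 509 = 355
  Delta = 2 * 355 mod 509 = 201

Answer: 201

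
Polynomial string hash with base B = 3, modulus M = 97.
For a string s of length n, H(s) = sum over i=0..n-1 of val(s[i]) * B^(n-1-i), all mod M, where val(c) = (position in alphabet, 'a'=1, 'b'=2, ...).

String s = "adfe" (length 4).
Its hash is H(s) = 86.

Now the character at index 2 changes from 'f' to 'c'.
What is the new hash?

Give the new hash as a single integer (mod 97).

Answer: 77

Derivation:
val('f') = 6, val('c') = 3
Position k = 2, exponent = n-1-k = 1
B^1 mod M = 3^1 mod 97 = 3
Delta = (3 - 6) * 3 mod 97 = 88
New hash = (86 + 88) mod 97 = 77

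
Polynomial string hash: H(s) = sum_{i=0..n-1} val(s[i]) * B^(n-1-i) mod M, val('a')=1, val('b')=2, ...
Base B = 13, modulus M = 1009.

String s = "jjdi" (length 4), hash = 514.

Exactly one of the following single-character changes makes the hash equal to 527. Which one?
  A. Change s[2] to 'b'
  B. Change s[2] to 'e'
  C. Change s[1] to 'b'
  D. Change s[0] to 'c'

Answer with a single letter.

Answer: B

Derivation:
Option A: s[2]='d'->'b', delta=(2-4)*13^1 mod 1009 = 983, hash=514+983 mod 1009 = 488
Option B: s[2]='d'->'e', delta=(5-4)*13^1 mod 1009 = 13, hash=514+13 mod 1009 = 527 <-- target
Option C: s[1]='j'->'b', delta=(2-10)*13^2 mod 1009 = 666, hash=514+666 mod 1009 = 171
Option D: s[0]='j'->'c', delta=(3-10)*13^3 mod 1009 = 765, hash=514+765 mod 1009 = 270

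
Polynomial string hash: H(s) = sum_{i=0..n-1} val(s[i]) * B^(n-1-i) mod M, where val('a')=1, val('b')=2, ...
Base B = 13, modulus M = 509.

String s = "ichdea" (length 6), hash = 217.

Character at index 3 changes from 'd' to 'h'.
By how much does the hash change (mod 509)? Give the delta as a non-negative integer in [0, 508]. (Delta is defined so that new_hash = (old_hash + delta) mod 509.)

Delta formula: (val(new) - val(old)) * B^(n-1-k) mod M
  val('h') - val('d') = 8 - 4 = 4
  B^(n-1-k) = 13^2 mod 509 = 169
  Delta = 4 * 169 mod 509 = 167

Answer: 167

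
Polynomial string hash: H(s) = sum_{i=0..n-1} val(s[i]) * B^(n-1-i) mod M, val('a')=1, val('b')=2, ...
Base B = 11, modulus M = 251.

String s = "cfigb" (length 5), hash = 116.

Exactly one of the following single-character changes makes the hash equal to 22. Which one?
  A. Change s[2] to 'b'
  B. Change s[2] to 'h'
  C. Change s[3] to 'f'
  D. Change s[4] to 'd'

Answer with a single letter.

Option A: s[2]='i'->'b', delta=(2-9)*11^2 mod 251 = 157, hash=116+157 mod 251 = 22 <-- target
Option B: s[2]='i'->'h', delta=(8-9)*11^2 mod 251 = 130, hash=116+130 mod 251 = 246
Option C: s[3]='g'->'f', delta=(6-7)*11^1 mod 251 = 240, hash=116+240 mod 251 = 105
Option D: s[4]='b'->'d', delta=(4-2)*11^0 mod 251 = 2, hash=116+2 mod 251 = 118

Answer: A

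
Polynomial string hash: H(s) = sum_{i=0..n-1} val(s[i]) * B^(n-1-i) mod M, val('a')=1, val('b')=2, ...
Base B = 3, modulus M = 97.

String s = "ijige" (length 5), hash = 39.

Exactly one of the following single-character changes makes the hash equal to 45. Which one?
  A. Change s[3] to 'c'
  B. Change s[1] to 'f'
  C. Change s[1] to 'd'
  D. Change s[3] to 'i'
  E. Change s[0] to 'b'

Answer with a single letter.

Option A: s[3]='g'->'c', delta=(3-7)*3^1 mod 97 = 85, hash=39+85 mod 97 = 27
Option B: s[1]='j'->'f', delta=(6-10)*3^3 mod 97 = 86, hash=39+86 mod 97 = 28
Option C: s[1]='j'->'d', delta=(4-10)*3^3 mod 97 = 32, hash=39+32 mod 97 = 71
Option D: s[3]='g'->'i', delta=(9-7)*3^1 mod 97 = 6, hash=39+6 mod 97 = 45 <-- target
Option E: s[0]='i'->'b', delta=(2-9)*3^4 mod 97 = 15, hash=39+15 mod 97 = 54

Answer: D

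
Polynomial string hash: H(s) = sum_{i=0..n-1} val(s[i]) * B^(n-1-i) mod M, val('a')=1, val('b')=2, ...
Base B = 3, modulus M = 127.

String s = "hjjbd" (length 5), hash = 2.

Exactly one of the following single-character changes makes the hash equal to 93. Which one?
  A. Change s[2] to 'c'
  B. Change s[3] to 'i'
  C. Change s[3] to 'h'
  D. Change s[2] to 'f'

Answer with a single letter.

Answer: D

Derivation:
Option A: s[2]='j'->'c', delta=(3-10)*3^2 mod 127 = 64, hash=2+64 mod 127 = 66
Option B: s[3]='b'->'i', delta=(9-2)*3^1 mod 127 = 21, hash=2+21 mod 127 = 23
Option C: s[3]='b'->'h', delta=(8-2)*3^1 mod 127 = 18, hash=2+18 mod 127 = 20
Option D: s[2]='j'->'f', delta=(6-10)*3^2 mod 127 = 91, hash=2+91 mod 127 = 93 <-- target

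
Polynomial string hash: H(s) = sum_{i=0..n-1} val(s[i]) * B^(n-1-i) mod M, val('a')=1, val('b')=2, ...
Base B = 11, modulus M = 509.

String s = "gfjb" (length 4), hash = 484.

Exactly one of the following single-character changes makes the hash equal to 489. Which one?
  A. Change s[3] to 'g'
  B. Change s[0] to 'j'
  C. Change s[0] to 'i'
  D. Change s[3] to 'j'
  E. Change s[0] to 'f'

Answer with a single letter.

Answer: A

Derivation:
Option A: s[3]='b'->'g', delta=(7-2)*11^0 mod 509 = 5, hash=484+5 mod 509 = 489 <-- target
Option B: s[0]='g'->'j', delta=(10-7)*11^3 mod 509 = 430, hash=484+430 mod 509 = 405
Option C: s[0]='g'->'i', delta=(9-7)*11^3 mod 509 = 117, hash=484+117 mod 509 = 92
Option D: s[3]='b'->'j', delta=(10-2)*11^0 mod 509 = 8, hash=484+8 mod 509 = 492
Option E: s[0]='g'->'f', delta=(6-7)*11^3 mod 509 = 196, hash=484+196 mod 509 = 171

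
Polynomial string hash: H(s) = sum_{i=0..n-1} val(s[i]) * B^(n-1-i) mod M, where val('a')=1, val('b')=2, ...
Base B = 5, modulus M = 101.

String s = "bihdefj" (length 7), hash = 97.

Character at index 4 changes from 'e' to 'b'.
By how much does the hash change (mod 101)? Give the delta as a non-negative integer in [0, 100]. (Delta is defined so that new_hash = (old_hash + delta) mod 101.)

Delta formula: (val(new) - val(old)) * B^(n-1-k) mod M
  val('b') - val('e') = 2 - 5 = -3
  B^(n-1-k) = 5^2 mod 101 = 25
  Delta = -3 * 25 mod 101 = 26

Answer: 26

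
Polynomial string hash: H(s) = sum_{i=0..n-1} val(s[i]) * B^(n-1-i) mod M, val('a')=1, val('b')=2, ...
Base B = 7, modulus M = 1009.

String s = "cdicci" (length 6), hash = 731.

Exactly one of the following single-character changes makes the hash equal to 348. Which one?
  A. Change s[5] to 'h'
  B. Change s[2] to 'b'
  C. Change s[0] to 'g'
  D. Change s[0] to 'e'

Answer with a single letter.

Option A: s[5]='i'->'h', delta=(8-9)*7^0 mod 1009 = 1008, hash=731+1008 mod 1009 = 730
Option B: s[2]='i'->'b', delta=(2-9)*7^3 mod 1009 = 626, hash=731+626 mod 1009 = 348 <-- target
Option C: s[0]='c'->'g', delta=(7-3)*7^5 mod 1009 = 634, hash=731+634 mod 1009 = 356
Option D: s[0]='c'->'e', delta=(5-3)*7^5 mod 1009 = 317, hash=731+317 mod 1009 = 39

Answer: B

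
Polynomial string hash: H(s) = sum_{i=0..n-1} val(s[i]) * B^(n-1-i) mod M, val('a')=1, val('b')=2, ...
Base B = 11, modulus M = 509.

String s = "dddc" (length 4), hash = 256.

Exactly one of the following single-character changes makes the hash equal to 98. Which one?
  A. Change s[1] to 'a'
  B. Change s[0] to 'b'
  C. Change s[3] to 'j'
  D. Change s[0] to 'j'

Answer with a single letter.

Answer: D

Derivation:
Option A: s[1]='d'->'a', delta=(1-4)*11^2 mod 509 = 146, hash=256+146 mod 509 = 402
Option B: s[0]='d'->'b', delta=(2-4)*11^3 mod 509 = 392, hash=256+392 mod 509 = 139
Option C: s[3]='c'->'j', delta=(10-3)*11^0 mod 509 = 7, hash=256+7 mod 509 = 263
Option D: s[0]='d'->'j', delta=(10-4)*11^3 mod 509 = 351, hash=256+351 mod 509 = 98 <-- target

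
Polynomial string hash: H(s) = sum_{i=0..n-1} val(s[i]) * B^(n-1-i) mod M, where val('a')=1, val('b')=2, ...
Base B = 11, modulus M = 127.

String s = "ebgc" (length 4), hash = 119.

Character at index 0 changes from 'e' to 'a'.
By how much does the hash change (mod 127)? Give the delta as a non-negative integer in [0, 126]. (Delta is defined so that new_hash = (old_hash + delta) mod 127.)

Delta formula: (val(new) - val(old)) * B^(n-1-k) mod M
  val('a') - val('e') = 1 - 5 = -4
  B^(n-1-k) = 11^3 mod 127 = 61
  Delta = -4 * 61 mod 127 = 10

Answer: 10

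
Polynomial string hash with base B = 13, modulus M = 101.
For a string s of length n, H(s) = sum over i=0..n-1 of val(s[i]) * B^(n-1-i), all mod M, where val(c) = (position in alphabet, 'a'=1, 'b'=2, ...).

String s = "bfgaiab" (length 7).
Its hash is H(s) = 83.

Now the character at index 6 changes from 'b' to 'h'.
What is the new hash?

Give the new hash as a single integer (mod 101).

val('b') = 2, val('h') = 8
Position k = 6, exponent = n-1-k = 0
B^0 mod M = 13^0 mod 101 = 1
Delta = (8 - 2) * 1 mod 101 = 6
New hash = (83 + 6) mod 101 = 89

Answer: 89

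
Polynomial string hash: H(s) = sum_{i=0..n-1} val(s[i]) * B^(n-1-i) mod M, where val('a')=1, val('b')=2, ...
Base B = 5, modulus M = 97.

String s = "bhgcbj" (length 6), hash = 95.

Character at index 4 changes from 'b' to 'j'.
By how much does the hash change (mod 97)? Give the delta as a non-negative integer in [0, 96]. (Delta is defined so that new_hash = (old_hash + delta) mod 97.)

Delta formula: (val(new) - val(old)) * B^(n-1-k) mod M
  val('j') - val('b') = 10 - 2 = 8
  B^(n-1-k) = 5^1 mod 97 = 5
  Delta = 8 * 5 mod 97 = 40

Answer: 40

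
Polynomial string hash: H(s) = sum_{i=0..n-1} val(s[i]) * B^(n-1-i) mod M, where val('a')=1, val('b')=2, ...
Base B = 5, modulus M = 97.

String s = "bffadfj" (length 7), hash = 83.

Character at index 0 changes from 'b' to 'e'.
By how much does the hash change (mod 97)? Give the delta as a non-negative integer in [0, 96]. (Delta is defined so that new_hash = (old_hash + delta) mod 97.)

Delta formula: (val(new) - val(old)) * B^(n-1-k) mod M
  val('e') - val('b') = 5 - 2 = 3
  B^(n-1-k) = 5^6 mod 97 = 8
  Delta = 3 * 8 mod 97 = 24

Answer: 24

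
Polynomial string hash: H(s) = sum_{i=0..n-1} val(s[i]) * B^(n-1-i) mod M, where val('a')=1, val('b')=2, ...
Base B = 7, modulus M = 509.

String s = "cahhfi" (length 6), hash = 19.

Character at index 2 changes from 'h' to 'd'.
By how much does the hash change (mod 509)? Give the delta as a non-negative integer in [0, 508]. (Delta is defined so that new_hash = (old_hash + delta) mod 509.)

Delta formula: (val(new) - val(old)) * B^(n-1-k) mod M
  val('d') - val('h') = 4 - 8 = -4
  B^(n-1-k) = 7^3 mod 509 = 343
  Delta = -4 * 343 mod 509 = 155

Answer: 155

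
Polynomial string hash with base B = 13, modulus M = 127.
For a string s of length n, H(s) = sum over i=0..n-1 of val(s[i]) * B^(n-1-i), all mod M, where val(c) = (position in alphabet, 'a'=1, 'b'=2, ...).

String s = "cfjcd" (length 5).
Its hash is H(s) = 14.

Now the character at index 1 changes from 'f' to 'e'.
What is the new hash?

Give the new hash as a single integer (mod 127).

Answer: 103

Derivation:
val('f') = 6, val('e') = 5
Position k = 1, exponent = n-1-k = 3
B^3 mod M = 13^3 mod 127 = 38
Delta = (5 - 6) * 38 mod 127 = 89
New hash = (14 + 89) mod 127 = 103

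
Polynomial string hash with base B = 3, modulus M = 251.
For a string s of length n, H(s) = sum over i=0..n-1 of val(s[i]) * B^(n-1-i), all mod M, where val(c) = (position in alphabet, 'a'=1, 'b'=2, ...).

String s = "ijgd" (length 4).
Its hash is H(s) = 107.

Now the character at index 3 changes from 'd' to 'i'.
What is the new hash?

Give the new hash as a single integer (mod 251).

Answer: 112

Derivation:
val('d') = 4, val('i') = 9
Position k = 3, exponent = n-1-k = 0
B^0 mod M = 3^0 mod 251 = 1
Delta = (9 - 4) * 1 mod 251 = 5
New hash = (107 + 5) mod 251 = 112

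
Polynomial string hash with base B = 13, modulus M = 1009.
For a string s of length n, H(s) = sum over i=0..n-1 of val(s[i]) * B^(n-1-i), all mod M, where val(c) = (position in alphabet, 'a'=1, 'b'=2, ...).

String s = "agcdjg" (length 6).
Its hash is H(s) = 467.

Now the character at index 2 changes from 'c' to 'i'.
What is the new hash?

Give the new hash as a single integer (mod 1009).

val('c') = 3, val('i') = 9
Position k = 2, exponent = n-1-k = 3
B^3 mod M = 13^3 mod 1009 = 179
Delta = (9 - 3) * 179 mod 1009 = 65
New hash = (467 + 65) mod 1009 = 532

Answer: 532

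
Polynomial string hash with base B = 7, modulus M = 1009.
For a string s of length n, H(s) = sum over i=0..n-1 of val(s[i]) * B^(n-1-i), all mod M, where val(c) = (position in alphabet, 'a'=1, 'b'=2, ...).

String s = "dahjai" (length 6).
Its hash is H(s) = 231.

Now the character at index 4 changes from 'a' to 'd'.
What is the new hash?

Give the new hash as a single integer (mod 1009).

val('a') = 1, val('d') = 4
Position k = 4, exponent = n-1-k = 1
B^1 mod M = 7^1 mod 1009 = 7
Delta = (4 - 1) * 7 mod 1009 = 21
New hash = (231 + 21) mod 1009 = 252

Answer: 252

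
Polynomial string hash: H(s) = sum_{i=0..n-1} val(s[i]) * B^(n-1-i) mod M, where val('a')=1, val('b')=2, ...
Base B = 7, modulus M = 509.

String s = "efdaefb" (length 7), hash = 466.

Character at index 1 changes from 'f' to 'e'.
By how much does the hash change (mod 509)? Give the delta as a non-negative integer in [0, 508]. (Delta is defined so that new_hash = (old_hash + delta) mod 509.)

Answer: 499

Derivation:
Delta formula: (val(new) - val(old)) * B^(n-1-k) mod M
  val('e') - val('f') = 5 - 6 = -1
  B^(n-1-k) = 7^5 mod 509 = 10
  Delta = -1 * 10 mod 509 = 499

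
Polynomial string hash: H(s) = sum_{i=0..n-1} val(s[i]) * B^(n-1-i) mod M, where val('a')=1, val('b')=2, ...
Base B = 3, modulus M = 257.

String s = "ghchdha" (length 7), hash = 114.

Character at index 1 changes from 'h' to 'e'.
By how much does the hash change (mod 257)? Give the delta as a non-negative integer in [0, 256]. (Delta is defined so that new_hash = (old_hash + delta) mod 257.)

Delta formula: (val(new) - val(old)) * B^(n-1-k) mod M
  val('e') - val('h') = 5 - 8 = -3
  B^(n-1-k) = 3^5 mod 257 = 243
  Delta = -3 * 243 mod 257 = 42

Answer: 42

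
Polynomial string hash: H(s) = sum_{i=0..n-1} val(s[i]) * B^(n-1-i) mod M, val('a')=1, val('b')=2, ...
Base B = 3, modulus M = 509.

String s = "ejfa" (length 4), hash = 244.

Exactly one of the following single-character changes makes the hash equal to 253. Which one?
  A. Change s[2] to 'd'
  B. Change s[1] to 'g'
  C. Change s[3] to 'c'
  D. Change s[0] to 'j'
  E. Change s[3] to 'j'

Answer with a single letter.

Option A: s[2]='f'->'d', delta=(4-6)*3^1 mod 509 = 503, hash=244+503 mod 509 = 238
Option B: s[1]='j'->'g', delta=(7-10)*3^2 mod 509 = 482, hash=244+482 mod 509 = 217
Option C: s[3]='a'->'c', delta=(3-1)*3^0 mod 509 = 2, hash=244+2 mod 509 = 246
Option D: s[0]='e'->'j', delta=(10-5)*3^3 mod 509 = 135, hash=244+135 mod 509 = 379
Option E: s[3]='a'->'j', delta=(10-1)*3^0 mod 509 = 9, hash=244+9 mod 509 = 253 <-- target

Answer: E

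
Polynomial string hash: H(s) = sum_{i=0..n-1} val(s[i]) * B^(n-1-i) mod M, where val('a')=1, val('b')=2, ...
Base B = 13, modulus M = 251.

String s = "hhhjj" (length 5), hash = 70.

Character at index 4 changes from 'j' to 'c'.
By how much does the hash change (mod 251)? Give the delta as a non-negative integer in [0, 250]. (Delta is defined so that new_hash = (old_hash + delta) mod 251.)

Delta formula: (val(new) - val(old)) * B^(n-1-k) mod M
  val('c') - val('j') = 3 - 10 = -7
  B^(n-1-k) = 13^0 mod 251 = 1
  Delta = -7 * 1 mod 251 = 244

Answer: 244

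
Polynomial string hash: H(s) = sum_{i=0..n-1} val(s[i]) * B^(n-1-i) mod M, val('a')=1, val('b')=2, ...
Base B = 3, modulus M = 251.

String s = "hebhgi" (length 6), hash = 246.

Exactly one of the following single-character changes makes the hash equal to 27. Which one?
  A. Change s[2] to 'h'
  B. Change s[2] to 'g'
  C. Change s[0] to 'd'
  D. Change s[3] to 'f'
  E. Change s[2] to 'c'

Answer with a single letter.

Option A: s[2]='b'->'h', delta=(8-2)*3^3 mod 251 = 162, hash=246+162 mod 251 = 157
Option B: s[2]='b'->'g', delta=(7-2)*3^3 mod 251 = 135, hash=246+135 mod 251 = 130
Option C: s[0]='h'->'d', delta=(4-8)*3^5 mod 251 = 32, hash=246+32 mod 251 = 27 <-- target
Option D: s[3]='h'->'f', delta=(6-8)*3^2 mod 251 = 233, hash=246+233 mod 251 = 228
Option E: s[2]='b'->'c', delta=(3-2)*3^3 mod 251 = 27, hash=246+27 mod 251 = 22

Answer: C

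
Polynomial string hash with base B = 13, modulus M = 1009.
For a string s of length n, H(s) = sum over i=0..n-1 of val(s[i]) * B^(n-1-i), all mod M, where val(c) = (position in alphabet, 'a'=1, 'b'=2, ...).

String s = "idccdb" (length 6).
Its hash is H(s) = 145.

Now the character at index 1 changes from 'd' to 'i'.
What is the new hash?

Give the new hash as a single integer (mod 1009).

val('d') = 4, val('i') = 9
Position k = 1, exponent = n-1-k = 4
B^4 mod M = 13^4 mod 1009 = 309
Delta = (9 - 4) * 309 mod 1009 = 536
New hash = (145 + 536) mod 1009 = 681

Answer: 681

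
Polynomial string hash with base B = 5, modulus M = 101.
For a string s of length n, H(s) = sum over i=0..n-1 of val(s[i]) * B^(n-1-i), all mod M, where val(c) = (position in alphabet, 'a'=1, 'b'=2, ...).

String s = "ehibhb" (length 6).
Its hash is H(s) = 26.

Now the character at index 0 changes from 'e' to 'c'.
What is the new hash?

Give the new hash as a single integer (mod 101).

val('e') = 5, val('c') = 3
Position k = 0, exponent = n-1-k = 5
B^5 mod M = 5^5 mod 101 = 95
Delta = (3 - 5) * 95 mod 101 = 12
New hash = (26 + 12) mod 101 = 38

Answer: 38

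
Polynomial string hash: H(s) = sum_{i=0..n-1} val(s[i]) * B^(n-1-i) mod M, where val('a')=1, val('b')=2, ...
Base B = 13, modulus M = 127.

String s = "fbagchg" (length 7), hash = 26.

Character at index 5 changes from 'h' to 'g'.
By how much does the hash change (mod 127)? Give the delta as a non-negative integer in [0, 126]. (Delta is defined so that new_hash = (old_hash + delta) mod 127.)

Answer: 114

Derivation:
Delta formula: (val(new) - val(old)) * B^(n-1-k) mod M
  val('g') - val('h') = 7 - 8 = -1
  B^(n-1-k) = 13^1 mod 127 = 13
  Delta = -1 * 13 mod 127 = 114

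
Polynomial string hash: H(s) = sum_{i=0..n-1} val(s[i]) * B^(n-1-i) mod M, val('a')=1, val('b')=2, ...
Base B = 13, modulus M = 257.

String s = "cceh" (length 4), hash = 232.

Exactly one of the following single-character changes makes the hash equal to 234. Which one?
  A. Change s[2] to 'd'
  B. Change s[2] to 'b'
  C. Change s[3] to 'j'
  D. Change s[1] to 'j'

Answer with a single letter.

Option A: s[2]='e'->'d', delta=(4-5)*13^1 mod 257 = 244, hash=232+244 mod 257 = 219
Option B: s[2]='e'->'b', delta=(2-5)*13^1 mod 257 = 218, hash=232+218 mod 257 = 193
Option C: s[3]='h'->'j', delta=(10-8)*13^0 mod 257 = 2, hash=232+2 mod 257 = 234 <-- target
Option D: s[1]='c'->'j', delta=(10-3)*13^2 mod 257 = 155, hash=232+155 mod 257 = 130

Answer: C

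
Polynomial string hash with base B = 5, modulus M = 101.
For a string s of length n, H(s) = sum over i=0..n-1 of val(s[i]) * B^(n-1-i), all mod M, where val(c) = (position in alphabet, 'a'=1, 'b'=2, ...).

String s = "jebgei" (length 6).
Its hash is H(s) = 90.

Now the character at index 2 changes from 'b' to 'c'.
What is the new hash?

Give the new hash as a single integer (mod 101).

val('b') = 2, val('c') = 3
Position k = 2, exponent = n-1-k = 3
B^3 mod M = 5^3 mod 101 = 24
Delta = (3 - 2) * 24 mod 101 = 24
New hash = (90 + 24) mod 101 = 13

Answer: 13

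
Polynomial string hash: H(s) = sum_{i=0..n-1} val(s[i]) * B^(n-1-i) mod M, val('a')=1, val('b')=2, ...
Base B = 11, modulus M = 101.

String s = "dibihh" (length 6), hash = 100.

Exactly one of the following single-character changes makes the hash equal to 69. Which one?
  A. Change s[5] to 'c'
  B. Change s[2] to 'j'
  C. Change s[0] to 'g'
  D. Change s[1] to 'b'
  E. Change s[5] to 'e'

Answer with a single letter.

Option A: s[5]='h'->'c', delta=(3-8)*11^0 mod 101 = 96, hash=100+96 mod 101 = 95
Option B: s[2]='b'->'j', delta=(10-2)*11^3 mod 101 = 43, hash=100+43 mod 101 = 42
Option C: s[0]='d'->'g', delta=(7-4)*11^5 mod 101 = 70, hash=100+70 mod 101 = 69 <-- target
Option D: s[1]='i'->'b', delta=(2-9)*11^4 mod 101 = 28, hash=100+28 mod 101 = 27
Option E: s[5]='h'->'e', delta=(5-8)*11^0 mod 101 = 98, hash=100+98 mod 101 = 97

Answer: C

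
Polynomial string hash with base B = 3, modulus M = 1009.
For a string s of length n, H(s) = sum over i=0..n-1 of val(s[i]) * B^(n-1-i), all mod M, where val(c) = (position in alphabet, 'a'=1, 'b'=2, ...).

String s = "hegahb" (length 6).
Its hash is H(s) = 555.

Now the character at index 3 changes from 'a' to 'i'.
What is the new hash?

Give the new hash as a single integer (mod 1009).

val('a') = 1, val('i') = 9
Position k = 3, exponent = n-1-k = 2
B^2 mod M = 3^2 mod 1009 = 9
Delta = (9 - 1) * 9 mod 1009 = 72
New hash = (555 + 72) mod 1009 = 627

Answer: 627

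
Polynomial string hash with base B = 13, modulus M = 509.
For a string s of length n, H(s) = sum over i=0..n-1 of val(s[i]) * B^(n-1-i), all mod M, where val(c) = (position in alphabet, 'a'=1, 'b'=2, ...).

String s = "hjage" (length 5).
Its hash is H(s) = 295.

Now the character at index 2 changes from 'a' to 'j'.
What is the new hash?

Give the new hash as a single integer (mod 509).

Answer: 289

Derivation:
val('a') = 1, val('j') = 10
Position k = 2, exponent = n-1-k = 2
B^2 mod M = 13^2 mod 509 = 169
Delta = (10 - 1) * 169 mod 509 = 503
New hash = (295 + 503) mod 509 = 289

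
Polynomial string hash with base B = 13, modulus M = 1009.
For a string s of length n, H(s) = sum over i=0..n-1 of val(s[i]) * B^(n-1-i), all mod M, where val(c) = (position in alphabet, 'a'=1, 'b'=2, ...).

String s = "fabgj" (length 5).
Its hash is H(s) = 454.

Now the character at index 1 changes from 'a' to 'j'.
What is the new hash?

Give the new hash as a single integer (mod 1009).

Answer: 47

Derivation:
val('a') = 1, val('j') = 10
Position k = 1, exponent = n-1-k = 3
B^3 mod M = 13^3 mod 1009 = 179
Delta = (10 - 1) * 179 mod 1009 = 602
New hash = (454 + 602) mod 1009 = 47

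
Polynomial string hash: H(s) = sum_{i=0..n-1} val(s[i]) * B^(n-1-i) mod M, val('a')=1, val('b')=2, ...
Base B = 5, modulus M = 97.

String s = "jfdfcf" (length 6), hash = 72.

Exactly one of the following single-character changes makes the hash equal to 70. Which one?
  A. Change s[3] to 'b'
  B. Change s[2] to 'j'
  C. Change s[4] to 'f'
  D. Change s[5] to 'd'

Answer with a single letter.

Option A: s[3]='f'->'b', delta=(2-6)*5^2 mod 97 = 94, hash=72+94 mod 97 = 69
Option B: s[2]='d'->'j', delta=(10-4)*5^3 mod 97 = 71, hash=72+71 mod 97 = 46
Option C: s[4]='c'->'f', delta=(6-3)*5^1 mod 97 = 15, hash=72+15 mod 97 = 87
Option D: s[5]='f'->'d', delta=(4-6)*5^0 mod 97 = 95, hash=72+95 mod 97 = 70 <-- target

Answer: D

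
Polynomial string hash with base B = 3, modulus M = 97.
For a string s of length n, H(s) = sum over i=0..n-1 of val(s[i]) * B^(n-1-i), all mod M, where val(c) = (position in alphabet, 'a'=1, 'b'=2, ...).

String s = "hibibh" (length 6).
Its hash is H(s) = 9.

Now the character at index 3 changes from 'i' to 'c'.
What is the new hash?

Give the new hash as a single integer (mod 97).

Answer: 52

Derivation:
val('i') = 9, val('c') = 3
Position k = 3, exponent = n-1-k = 2
B^2 mod M = 3^2 mod 97 = 9
Delta = (3 - 9) * 9 mod 97 = 43
New hash = (9 + 43) mod 97 = 52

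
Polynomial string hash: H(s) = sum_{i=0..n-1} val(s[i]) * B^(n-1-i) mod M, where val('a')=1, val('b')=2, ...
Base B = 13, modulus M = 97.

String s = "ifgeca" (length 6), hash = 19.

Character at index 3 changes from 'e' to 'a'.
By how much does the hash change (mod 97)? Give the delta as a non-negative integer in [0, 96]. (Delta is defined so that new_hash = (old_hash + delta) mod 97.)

Delta formula: (val(new) - val(old)) * B^(n-1-k) mod M
  val('a') - val('e') = 1 - 5 = -4
  B^(n-1-k) = 13^2 mod 97 = 72
  Delta = -4 * 72 mod 97 = 3

Answer: 3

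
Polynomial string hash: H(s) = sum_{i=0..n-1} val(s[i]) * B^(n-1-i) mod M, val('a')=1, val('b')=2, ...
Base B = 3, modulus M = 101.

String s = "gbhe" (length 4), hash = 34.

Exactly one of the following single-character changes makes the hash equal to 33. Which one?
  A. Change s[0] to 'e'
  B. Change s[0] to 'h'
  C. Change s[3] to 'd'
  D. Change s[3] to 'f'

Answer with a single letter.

Option A: s[0]='g'->'e', delta=(5-7)*3^3 mod 101 = 47, hash=34+47 mod 101 = 81
Option B: s[0]='g'->'h', delta=(8-7)*3^3 mod 101 = 27, hash=34+27 mod 101 = 61
Option C: s[3]='e'->'d', delta=(4-5)*3^0 mod 101 = 100, hash=34+100 mod 101 = 33 <-- target
Option D: s[3]='e'->'f', delta=(6-5)*3^0 mod 101 = 1, hash=34+1 mod 101 = 35

Answer: C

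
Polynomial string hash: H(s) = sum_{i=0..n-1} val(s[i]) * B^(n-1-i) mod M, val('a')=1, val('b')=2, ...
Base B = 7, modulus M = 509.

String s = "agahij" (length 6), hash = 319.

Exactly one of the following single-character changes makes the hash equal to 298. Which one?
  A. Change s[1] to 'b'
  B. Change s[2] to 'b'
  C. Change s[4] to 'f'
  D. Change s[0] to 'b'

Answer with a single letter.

Option A: s[1]='g'->'b', delta=(2-7)*7^4 mod 509 = 211, hash=319+211 mod 509 = 21
Option B: s[2]='a'->'b', delta=(2-1)*7^3 mod 509 = 343, hash=319+343 mod 509 = 153
Option C: s[4]='i'->'f', delta=(6-9)*7^1 mod 509 = 488, hash=319+488 mod 509 = 298 <-- target
Option D: s[0]='a'->'b', delta=(2-1)*7^5 mod 509 = 10, hash=319+10 mod 509 = 329

Answer: C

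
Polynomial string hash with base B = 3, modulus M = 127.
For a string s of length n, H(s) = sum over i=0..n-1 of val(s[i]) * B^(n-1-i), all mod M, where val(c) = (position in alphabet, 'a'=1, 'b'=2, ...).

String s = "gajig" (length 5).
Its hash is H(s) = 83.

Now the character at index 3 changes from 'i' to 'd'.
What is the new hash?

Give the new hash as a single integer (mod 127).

val('i') = 9, val('d') = 4
Position k = 3, exponent = n-1-k = 1
B^1 mod M = 3^1 mod 127 = 3
Delta = (4 - 9) * 3 mod 127 = 112
New hash = (83 + 112) mod 127 = 68

Answer: 68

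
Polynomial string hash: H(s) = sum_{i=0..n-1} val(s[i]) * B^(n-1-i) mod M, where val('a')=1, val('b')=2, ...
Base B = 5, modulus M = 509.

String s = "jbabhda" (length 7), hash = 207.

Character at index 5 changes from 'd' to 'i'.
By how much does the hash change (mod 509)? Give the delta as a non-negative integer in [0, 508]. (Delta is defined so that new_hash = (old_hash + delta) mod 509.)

Answer: 25

Derivation:
Delta formula: (val(new) - val(old)) * B^(n-1-k) mod M
  val('i') - val('d') = 9 - 4 = 5
  B^(n-1-k) = 5^1 mod 509 = 5
  Delta = 5 * 5 mod 509 = 25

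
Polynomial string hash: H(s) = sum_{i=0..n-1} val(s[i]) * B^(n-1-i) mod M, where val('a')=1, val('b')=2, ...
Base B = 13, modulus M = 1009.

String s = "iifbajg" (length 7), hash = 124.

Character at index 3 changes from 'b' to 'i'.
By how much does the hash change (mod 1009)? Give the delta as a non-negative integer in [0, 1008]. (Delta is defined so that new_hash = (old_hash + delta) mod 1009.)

Delta formula: (val(new) - val(old)) * B^(n-1-k) mod M
  val('i') - val('b') = 9 - 2 = 7
  B^(n-1-k) = 13^3 mod 1009 = 179
  Delta = 7 * 179 mod 1009 = 244

Answer: 244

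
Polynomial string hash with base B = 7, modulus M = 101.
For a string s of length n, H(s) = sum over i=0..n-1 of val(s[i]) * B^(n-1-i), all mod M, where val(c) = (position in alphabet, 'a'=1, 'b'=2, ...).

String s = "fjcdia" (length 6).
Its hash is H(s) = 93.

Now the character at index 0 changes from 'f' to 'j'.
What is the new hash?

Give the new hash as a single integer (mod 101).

Answer: 55

Derivation:
val('f') = 6, val('j') = 10
Position k = 0, exponent = n-1-k = 5
B^5 mod M = 7^5 mod 101 = 41
Delta = (10 - 6) * 41 mod 101 = 63
New hash = (93 + 63) mod 101 = 55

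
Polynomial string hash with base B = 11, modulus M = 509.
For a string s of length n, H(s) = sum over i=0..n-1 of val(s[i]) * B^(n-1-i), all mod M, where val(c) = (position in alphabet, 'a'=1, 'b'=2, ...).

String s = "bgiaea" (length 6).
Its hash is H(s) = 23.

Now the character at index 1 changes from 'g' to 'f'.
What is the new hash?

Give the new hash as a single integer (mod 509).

val('g') = 7, val('f') = 6
Position k = 1, exponent = n-1-k = 4
B^4 mod M = 11^4 mod 509 = 389
Delta = (6 - 7) * 389 mod 509 = 120
New hash = (23 + 120) mod 509 = 143

Answer: 143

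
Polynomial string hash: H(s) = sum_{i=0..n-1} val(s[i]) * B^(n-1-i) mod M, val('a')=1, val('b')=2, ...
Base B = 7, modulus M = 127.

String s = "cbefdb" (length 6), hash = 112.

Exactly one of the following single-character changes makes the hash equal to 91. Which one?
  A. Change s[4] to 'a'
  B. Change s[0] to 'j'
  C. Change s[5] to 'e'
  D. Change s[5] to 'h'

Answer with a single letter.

Option A: s[4]='d'->'a', delta=(1-4)*7^1 mod 127 = 106, hash=112+106 mod 127 = 91 <-- target
Option B: s[0]='c'->'j', delta=(10-3)*7^5 mod 127 = 47, hash=112+47 mod 127 = 32
Option C: s[5]='b'->'e', delta=(5-2)*7^0 mod 127 = 3, hash=112+3 mod 127 = 115
Option D: s[5]='b'->'h', delta=(8-2)*7^0 mod 127 = 6, hash=112+6 mod 127 = 118

Answer: A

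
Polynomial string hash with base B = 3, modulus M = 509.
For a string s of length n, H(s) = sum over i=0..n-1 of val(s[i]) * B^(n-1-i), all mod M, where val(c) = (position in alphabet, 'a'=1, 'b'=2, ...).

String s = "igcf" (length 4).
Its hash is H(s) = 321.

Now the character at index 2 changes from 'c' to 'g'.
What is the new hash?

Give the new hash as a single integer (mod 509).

Answer: 333

Derivation:
val('c') = 3, val('g') = 7
Position k = 2, exponent = n-1-k = 1
B^1 mod M = 3^1 mod 509 = 3
Delta = (7 - 3) * 3 mod 509 = 12
New hash = (321 + 12) mod 509 = 333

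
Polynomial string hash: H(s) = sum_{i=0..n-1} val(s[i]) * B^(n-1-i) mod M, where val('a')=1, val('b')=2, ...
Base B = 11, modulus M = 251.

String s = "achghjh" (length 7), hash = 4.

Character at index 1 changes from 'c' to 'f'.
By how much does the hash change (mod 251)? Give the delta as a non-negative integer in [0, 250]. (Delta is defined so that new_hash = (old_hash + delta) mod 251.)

Delta formula: (val(new) - val(old)) * B^(n-1-k) mod M
  val('f') - val('c') = 6 - 3 = 3
  B^(n-1-k) = 11^5 mod 251 = 160
  Delta = 3 * 160 mod 251 = 229

Answer: 229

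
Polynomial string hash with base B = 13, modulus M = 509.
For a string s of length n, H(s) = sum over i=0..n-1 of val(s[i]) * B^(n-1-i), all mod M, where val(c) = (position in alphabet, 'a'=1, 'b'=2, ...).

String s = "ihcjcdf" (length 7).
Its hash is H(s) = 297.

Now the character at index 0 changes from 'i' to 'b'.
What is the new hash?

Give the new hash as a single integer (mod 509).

Answer: 54

Derivation:
val('i') = 9, val('b') = 2
Position k = 0, exponent = n-1-k = 6
B^6 mod M = 13^6 mod 509 = 471
Delta = (2 - 9) * 471 mod 509 = 266
New hash = (297 + 266) mod 509 = 54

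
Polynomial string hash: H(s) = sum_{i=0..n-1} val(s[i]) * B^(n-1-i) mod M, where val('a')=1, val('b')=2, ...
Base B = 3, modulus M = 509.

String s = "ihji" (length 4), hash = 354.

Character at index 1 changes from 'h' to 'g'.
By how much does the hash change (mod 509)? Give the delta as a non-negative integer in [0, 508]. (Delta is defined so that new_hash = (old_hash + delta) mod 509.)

Delta formula: (val(new) - val(old)) * B^(n-1-k) mod M
  val('g') - val('h') = 7 - 8 = -1
  B^(n-1-k) = 3^2 mod 509 = 9
  Delta = -1 * 9 mod 509 = 500

Answer: 500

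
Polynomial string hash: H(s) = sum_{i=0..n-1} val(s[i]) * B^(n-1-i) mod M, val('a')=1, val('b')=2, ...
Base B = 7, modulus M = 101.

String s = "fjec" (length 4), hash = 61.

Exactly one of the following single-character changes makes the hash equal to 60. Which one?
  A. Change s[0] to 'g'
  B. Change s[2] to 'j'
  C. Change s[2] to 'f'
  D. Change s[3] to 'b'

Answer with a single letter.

Answer: D

Derivation:
Option A: s[0]='f'->'g', delta=(7-6)*7^3 mod 101 = 40, hash=61+40 mod 101 = 0
Option B: s[2]='e'->'j', delta=(10-5)*7^1 mod 101 = 35, hash=61+35 mod 101 = 96
Option C: s[2]='e'->'f', delta=(6-5)*7^1 mod 101 = 7, hash=61+7 mod 101 = 68
Option D: s[3]='c'->'b', delta=(2-3)*7^0 mod 101 = 100, hash=61+100 mod 101 = 60 <-- target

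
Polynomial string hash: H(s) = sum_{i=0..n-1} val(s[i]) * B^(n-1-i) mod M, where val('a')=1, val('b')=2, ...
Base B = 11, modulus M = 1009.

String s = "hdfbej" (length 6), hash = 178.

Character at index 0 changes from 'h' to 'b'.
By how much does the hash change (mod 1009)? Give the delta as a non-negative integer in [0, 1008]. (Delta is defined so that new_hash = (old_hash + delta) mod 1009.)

Answer: 316

Derivation:
Delta formula: (val(new) - val(old)) * B^(n-1-k) mod M
  val('b') - val('h') = 2 - 8 = -6
  B^(n-1-k) = 11^5 mod 1009 = 620
  Delta = -6 * 620 mod 1009 = 316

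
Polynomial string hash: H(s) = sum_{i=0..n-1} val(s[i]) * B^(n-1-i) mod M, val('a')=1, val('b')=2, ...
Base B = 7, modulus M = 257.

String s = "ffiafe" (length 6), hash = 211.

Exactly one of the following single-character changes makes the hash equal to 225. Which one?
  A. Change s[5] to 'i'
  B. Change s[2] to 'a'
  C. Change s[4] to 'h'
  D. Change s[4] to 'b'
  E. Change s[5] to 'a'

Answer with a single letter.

Answer: C

Derivation:
Option A: s[5]='e'->'i', delta=(9-5)*7^0 mod 257 = 4, hash=211+4 mod 257 = 215
Option B: s[2]='i'->'a', delta=(1-9)*7^3 mod 257 = 83, hash=211+83 mod 257 = 37
Option C: s[4]='f'->'h', delta=(8-6)*7^1 mod 257 = 14, hash=211+14 mod 257 = 225 <-- target
Option D: s[4]='f'->'b', delta=(2-6)*7^1 mod 257 = 229, hash=211+229 mod 257 = 183
Option E: s[5]='e'->'a', delta=(1-5)*7^0 mod 257 = 253, hash=211+253 mod 257 = 207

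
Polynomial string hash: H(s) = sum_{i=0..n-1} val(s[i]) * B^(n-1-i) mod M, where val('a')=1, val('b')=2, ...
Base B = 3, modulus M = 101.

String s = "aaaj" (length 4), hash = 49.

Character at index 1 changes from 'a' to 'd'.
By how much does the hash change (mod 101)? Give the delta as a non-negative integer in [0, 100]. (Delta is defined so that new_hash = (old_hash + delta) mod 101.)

Delta formula: (val(new) - val(old)) * B^(n-1-k) mod M
  val('d') - val('a') = 4 - 1 = 3
  B^(n-1-k) = 3^2 mod 101 = 9
  Delta = 3 * 9 mod 101 = 27

Answer: 27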